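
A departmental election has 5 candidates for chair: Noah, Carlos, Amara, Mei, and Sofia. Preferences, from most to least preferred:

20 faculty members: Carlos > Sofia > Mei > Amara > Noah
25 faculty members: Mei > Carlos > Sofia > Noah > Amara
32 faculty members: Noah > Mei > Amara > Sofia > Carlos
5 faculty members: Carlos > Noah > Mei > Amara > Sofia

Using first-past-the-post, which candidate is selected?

First-place votes: Noah 32, Carlos 25, Amara 0, Mei 25, Sofia 0.
Noah has the most first-place votes.

Noah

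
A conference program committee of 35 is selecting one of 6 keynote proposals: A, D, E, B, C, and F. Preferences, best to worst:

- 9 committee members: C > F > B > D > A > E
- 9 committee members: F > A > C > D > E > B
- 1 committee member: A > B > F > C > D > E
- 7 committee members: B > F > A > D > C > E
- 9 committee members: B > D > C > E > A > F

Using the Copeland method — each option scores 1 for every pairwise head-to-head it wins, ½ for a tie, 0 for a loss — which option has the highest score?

C

A: beats E; loses to D, B, C, and F → score 1.
D: beats A and E; loses to B, C, and F → score 2.
E: loses to A, D, B, C, and F → score 0.
B: beats A, D, and E; loses to C and F → score 3.
C: beats A, D, E, B, and F → score 5.
F: beats A, D, E, and B; loses to C → score 4.
C has the best pairwise record.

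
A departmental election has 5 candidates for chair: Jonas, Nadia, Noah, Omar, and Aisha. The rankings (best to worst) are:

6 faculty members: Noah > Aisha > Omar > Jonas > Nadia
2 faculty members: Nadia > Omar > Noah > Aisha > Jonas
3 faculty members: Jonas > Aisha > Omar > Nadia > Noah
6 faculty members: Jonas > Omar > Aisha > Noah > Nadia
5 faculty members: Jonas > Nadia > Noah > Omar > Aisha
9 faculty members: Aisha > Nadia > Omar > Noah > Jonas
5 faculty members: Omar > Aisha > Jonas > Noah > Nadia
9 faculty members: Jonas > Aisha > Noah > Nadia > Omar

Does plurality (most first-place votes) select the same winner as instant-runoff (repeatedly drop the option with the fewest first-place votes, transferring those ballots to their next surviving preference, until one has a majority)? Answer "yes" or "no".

Plurality — first-place votes: Jonas 23, Nadia 2, Noah 6, Omar 5, Aisha 9. Winner: Jonas.
Instant-runoff — R1 Jonas 23, Nadia 2, Noah 6, Omar 5, Aisha 9 (Jonas winner). Winner: Jonas.
The two methods agree.

yes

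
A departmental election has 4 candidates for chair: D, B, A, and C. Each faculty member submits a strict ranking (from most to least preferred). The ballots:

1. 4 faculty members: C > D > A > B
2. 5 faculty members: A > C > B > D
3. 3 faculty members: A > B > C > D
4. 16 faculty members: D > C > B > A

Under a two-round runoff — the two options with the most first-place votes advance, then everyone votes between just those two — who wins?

Round 1 first-place votes: D 16, B 0, A 8, C 4.
D and A advance.
Runoff: D is preferred to A by 20 voters; A by 8.
D wins the runoff.

D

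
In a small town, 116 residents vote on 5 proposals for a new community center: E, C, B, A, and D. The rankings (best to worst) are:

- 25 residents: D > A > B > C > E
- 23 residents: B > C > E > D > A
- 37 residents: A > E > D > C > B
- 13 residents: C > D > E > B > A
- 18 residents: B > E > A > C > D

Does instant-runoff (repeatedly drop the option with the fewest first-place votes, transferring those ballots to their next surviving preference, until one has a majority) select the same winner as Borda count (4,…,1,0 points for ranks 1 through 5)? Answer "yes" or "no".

Instant-runoff — R1 E 0, C 13, B 41, A 37, D 25 (E out); R2 C 13, B 41, A 37, D 25 (C out); R3 B 41, A 37, D 38 (A out); R4 B 41, D 75 (D winner). Winner: D.
Borda — scores: E 237, C 201, B 227, A 259, D 236. Winner: A.
The two methods disagree.

no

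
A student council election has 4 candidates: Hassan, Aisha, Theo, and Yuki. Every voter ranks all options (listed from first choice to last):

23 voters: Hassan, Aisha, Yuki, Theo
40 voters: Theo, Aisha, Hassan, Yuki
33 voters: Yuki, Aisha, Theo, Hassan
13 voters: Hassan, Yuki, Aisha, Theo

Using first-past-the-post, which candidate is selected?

First-place votes: Hassan 36, Aisha 0, Theo 40, Yuki 33.
Theo has the most first-place votes.

Theo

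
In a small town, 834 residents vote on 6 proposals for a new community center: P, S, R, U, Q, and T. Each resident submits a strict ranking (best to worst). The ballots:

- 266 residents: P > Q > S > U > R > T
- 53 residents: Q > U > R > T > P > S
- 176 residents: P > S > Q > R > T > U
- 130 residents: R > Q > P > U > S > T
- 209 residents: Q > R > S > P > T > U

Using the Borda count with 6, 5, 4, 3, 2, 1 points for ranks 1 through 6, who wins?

P: 266·6 + 53·2 + 176·6 + 130·4 + 209·3 = 3905
S: 266·4 + 53·1 + 176·5 + 130·2 + 209·4 = 3093
R: 266·2 + 53·4 + 176·3 + 130·6 + 209·5 = 3097
U: 266·3 + 53·5 + 176·1 + 130·3 + 209·1 = 1838
Q: 266·5 + 53·6 + 176·4 + 130·5 + 209·6 = 4256
T: 266·1 + 53·3 + 176·2 + 130·1 + 209·2 = 1325
Q has the highest Borda score (4256).

Q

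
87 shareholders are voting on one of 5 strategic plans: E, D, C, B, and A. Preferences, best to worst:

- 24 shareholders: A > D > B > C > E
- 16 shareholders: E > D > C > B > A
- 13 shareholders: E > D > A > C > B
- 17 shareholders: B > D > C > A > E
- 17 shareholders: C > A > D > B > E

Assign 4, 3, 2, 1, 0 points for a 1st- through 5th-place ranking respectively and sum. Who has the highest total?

E: 24·0 + 16·4 + 13·4 + 17·0 + 17·0 = 116
D: 24·3 + 16·3 + 13·3 + 17·3 + 17·2 = 244
C: 24·1 + 16·2 + 13·1 + 17·2 + 17·4 = 171
B: 24·2 + 16·1 + 13·0 + 17·4 + 17·1 = 149
A: 24·4 + 16·0 + 13·2 + 17·1 + 17·3 = 190
D has the highest Borda score (244).

D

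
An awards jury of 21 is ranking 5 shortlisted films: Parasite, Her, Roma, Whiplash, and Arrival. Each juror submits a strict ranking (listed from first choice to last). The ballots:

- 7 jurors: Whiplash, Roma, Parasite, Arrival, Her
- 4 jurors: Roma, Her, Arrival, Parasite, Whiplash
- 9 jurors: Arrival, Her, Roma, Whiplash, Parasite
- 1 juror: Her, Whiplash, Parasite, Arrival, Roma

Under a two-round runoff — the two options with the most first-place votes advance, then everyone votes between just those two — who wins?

Round 1 first-place votes: Parasite 0, Her 1, Roma 4, Whiplash 7, Arrival 9.
Arrival and Whiplash advance.
Runoff: Arrival is preferred to Whiplash by 13 voters; Whiplash by 8.
Arrival wins the runoff.

Arrival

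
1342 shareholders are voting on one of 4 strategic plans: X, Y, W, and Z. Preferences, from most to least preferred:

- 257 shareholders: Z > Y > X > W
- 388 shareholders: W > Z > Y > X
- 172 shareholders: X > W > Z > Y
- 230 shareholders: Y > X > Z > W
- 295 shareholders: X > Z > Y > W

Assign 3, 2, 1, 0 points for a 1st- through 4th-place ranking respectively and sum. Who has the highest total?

Z

X: 257·1 + 388·0 + 172·3 + 230·2 + 295·3 = 2118
Y: 257·2 + 388·1 + 172·0 + 230·3 + 295·1 = 1887
W: 257·0 + 388·3 + 172·2 + 230·0 + 295·0 = 1508
Z: 257·3 + 388·2 + 172·1 + 230·1 + 295·2 = 2539
Z has the highest Borda score (2539).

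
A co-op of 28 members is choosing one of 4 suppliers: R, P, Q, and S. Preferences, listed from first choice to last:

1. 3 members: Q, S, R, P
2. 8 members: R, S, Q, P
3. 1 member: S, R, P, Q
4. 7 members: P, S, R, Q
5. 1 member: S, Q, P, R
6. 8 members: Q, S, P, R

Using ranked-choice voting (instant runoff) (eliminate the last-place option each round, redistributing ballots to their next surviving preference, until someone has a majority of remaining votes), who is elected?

Round 1: R 8, P 7, Q 11, S 2. Eliminate S.
Round 2: R 9, P 7, Q 12. Eliminate P.
Round 3: R 16, Q 12. R has a majority.

R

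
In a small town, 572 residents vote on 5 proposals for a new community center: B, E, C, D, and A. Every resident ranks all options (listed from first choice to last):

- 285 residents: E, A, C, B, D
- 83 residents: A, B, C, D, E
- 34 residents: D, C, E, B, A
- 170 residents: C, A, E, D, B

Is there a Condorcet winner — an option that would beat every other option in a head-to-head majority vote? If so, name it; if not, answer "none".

Checking pairwise contests:
E beats B 489–83.
C beats E 287–285.
A beats C 368–204.
B beats D 368–204.
E beats A 319–253.
Every option loses at least one head-to-head, so there is no Condorcet winner.

none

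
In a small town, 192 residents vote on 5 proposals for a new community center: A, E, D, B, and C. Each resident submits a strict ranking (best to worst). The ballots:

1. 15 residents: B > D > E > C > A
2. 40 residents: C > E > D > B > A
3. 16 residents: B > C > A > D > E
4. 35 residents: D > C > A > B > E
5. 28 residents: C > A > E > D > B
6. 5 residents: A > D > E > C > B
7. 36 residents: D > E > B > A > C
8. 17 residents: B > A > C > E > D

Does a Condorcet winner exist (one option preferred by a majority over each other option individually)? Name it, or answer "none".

C vs A: 134–58 for C.
C vs E: 136–56 for C.
C vs D: 101–91 for C.
C vs B: 108–84 for C.
C beats every other option head-to-head.

C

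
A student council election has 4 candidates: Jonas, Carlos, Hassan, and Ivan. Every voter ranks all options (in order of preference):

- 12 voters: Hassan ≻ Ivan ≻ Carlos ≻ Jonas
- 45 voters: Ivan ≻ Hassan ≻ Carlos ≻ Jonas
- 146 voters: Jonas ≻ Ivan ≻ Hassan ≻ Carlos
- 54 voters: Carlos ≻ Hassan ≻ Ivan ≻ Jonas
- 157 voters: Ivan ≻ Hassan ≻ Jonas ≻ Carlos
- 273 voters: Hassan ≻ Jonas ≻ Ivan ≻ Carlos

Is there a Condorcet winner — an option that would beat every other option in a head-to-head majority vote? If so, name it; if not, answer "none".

none

Checking pairwise contests:
Hassan beats Jonas 541–146.
Jonas beats Carlos 576–111.
Ivan beats Hassan 348–339.
Jonas beats Ivan 419–268.
Every option loses at least one head-to-head, so there is no Condorcet winner.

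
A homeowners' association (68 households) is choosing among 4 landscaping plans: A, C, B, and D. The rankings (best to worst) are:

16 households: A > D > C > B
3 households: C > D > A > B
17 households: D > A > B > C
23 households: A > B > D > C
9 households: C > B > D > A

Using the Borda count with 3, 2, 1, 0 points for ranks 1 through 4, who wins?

A

A: 16·3 + 3·1 + 17·2 + 23·3 + 9·0 = 154
C: 16·1 + 3·3 + 17·0 + 23·0 + 9·3 = 52
B: 16·0 + 3·0 + 17·1 + 23·2 + 9·2 = 81
D: 16·2 + 3·2 + 17·3 + 23·1 + 9·1 = 121
A has the highest Borda score (154).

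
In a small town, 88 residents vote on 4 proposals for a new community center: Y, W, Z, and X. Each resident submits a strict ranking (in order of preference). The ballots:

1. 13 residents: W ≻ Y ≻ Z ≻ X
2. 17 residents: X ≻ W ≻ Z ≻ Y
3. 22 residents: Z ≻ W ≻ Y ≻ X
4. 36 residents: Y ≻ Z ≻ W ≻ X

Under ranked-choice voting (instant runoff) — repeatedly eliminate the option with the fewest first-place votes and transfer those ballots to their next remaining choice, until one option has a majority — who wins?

Y

Round 1: Y 36, W 13, Z 22, X 17. Eliminate W.
Round 2: Y 49, Z 22, X 17. Y has a majority.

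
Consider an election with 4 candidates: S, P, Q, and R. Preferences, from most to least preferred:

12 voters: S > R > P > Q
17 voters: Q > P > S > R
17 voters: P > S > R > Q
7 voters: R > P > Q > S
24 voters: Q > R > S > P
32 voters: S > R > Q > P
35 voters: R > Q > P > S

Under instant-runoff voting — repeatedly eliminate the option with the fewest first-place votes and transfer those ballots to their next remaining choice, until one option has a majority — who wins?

S

Round 1: S 44, P 17, Q 41, R 42. Eliminate P.
Round 2: S 61, Q 41, R 42. Eliminate Q.
Round 3: S 78, R 66. S has a majority.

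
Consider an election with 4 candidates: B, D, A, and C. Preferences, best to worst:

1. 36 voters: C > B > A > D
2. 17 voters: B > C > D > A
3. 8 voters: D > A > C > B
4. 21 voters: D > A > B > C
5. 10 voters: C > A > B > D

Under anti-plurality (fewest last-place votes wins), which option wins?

B

Last-place votes: B 8, D 46, A 17, C 21.
B is ranked last by the fewest voters, so B wins.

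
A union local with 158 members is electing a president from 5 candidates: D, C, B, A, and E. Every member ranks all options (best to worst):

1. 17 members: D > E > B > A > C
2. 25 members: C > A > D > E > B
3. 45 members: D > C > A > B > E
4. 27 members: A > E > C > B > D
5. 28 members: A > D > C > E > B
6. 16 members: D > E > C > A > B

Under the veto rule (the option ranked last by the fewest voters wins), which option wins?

Last-place votes: D 27, C 17, B 69, A 0, E 45.
A is ranked last by the fewest voters, so A wins.

A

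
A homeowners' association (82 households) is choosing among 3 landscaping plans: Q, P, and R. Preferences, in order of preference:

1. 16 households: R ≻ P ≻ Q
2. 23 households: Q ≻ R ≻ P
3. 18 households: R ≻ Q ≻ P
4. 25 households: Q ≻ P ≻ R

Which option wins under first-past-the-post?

Q

First-place votes: Q 48, P 0, R 34.
Q has the most first-place votes.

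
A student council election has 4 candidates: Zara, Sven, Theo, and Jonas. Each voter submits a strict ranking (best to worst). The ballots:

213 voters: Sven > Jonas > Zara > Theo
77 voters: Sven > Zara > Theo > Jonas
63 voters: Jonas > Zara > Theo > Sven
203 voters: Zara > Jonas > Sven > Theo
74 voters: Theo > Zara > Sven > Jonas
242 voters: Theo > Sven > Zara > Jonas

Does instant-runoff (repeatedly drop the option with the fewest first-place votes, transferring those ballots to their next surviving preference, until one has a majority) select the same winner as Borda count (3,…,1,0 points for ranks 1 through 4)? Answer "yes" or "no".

yes

Instant-runoff — R1 Zara 203, Sven 290, Theo 316, Jonas 63 (Jonas out); R2 Zara 266, Sven 290, Theo 316 (Zara out); R3 Sven 493, Theo 379 (Sven winner). Winner: Sven.
Borda — scores: Zara 1492, Sven 1631, Theo 1088, Jonas 1021. Winner: Sven.
The two methods agree.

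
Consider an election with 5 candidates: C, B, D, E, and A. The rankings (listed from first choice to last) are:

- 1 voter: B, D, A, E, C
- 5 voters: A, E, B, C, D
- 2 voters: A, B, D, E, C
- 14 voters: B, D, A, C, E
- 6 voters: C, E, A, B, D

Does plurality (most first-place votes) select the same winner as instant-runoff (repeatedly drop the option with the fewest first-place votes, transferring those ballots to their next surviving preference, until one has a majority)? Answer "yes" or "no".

yes

Plurality — first-place votes: C 6, B 15, D 0, E 0, A 7. Winner: B.
Instant-runoff — R1 C 6, B 15, D 0, E 0, A 7 (B winner). Winner: B.
The two methods agree.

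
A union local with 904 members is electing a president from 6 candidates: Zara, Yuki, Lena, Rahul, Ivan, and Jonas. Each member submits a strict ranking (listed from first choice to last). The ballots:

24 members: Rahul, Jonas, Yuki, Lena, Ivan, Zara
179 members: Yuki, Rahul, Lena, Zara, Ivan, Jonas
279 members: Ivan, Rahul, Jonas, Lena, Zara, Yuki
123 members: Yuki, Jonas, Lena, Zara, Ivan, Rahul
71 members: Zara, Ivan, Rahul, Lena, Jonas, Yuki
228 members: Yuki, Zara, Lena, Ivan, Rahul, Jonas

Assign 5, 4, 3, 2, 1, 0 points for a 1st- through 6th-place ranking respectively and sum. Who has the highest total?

Yuki

Zara: 24·0 + 179·2 + 279·1 + 123·2 + 71·5 + 228·4 = 2150
Yuki: 24·3 + 179·5 + 279·0 + 123·5 + 71·0 + 228·5 = 2722
Lena: 24·2 + 179·3 + 279·2 + 123·3 + 71·2 + 228·3 = 2338
Rahul: 24·5 + 179·4 + 279·4 + 123·0 + 71·3 + 228·1 = 2393
Ivan: 24·1 + 179·1 + 279·5 + 123·1 + 71·4 + 228·2 = 2461
Jonas: 24·4 + 179·0 + 279·3 + 123·4 + 71·1 + 228·0 = 1496
Yuki has the highest Borda score (2722).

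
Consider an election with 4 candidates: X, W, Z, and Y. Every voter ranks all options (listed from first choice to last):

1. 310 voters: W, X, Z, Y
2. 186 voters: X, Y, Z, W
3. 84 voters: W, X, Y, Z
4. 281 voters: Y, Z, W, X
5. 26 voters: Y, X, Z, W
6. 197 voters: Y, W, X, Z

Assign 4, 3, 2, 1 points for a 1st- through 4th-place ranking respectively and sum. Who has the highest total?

Y

X: 310·3 + 186·4 + 84·3 + 281·1 + 26·3 + 197·2 = 2679
W: 310·4 + 186·1 + 84·4 + 281·2 + 26·1 + 197·3 = 2941
Z: 310·2 + 186·2 + 84·1 + 281·3 + 26·2 + 197·1 = 2168
Y: 310·1 + 186·3 + 84·2 + 281·4 + 26·4 + 197·4 = 3052
Y has the highest Borda score (3052).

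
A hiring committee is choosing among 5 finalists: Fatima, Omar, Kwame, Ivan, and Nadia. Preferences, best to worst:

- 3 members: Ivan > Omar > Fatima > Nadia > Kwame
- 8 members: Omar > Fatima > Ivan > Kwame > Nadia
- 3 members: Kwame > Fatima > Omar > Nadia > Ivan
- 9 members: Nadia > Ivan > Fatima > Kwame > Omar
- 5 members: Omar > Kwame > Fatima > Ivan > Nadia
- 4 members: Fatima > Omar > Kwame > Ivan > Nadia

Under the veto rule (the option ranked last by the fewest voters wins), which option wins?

Last-place votes: Fatima 0, Omar 9, Kwame 3, Ivan 3, Nadia 17.
Fatima is ranked last by the fewest voters, so Fatima wins.

Fatima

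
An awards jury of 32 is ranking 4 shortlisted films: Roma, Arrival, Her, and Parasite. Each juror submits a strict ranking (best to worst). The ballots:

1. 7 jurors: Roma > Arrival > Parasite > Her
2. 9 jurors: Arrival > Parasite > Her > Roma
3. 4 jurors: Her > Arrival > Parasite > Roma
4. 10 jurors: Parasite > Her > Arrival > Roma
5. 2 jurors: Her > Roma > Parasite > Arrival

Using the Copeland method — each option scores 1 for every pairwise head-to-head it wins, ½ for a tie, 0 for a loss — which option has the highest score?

Arrival

Roma: loses to Arrival, Her, and Parasite → score 0.
Arrival: beats Roma and Parasite; ties Her → score 2.5.
Her: beats Roma; ties Arrival; loses to Parasite → score 1.5.
Parasite: beats Roma and Her; loses to Arrival → score 2.
Arrival has the best pairwise record.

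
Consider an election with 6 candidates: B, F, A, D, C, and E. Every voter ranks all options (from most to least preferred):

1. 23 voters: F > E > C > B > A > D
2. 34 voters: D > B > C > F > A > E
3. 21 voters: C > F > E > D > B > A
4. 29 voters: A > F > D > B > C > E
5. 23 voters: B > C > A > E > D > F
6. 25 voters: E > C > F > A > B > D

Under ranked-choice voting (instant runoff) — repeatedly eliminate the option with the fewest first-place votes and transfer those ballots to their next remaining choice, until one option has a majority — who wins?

Round 1: B 23, F 23, A 29, D 34, C 21, E 25. Eliminate C.
Round 2: B 23, F 44, A 29, D 34, E 25. Eliminate B.
Round 3: F 44, A 52, D 34, E 25. Eliminate E.
Round 4: F 69, A 52, D 34. Eliminate D.
Round 5: F 103, A 52. F has a majority.

F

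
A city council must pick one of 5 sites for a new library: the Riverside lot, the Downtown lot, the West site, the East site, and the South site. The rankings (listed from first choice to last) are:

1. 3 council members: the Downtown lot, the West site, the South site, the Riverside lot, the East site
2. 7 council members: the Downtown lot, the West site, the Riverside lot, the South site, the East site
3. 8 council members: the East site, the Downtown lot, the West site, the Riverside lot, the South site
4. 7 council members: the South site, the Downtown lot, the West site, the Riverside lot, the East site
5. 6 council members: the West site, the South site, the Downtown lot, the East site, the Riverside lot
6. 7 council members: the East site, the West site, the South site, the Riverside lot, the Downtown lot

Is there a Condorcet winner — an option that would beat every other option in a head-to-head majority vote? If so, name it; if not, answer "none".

Checking pairwise contests:
the Downtown lot beats the Riverside lot 31–7.
the South site beats the Downtown lot 20–18.
the Downtown lot beats the West site 25–13.
the Downtown lot beats the East site 23–15.
the West site beats the South site 31–7.
Every option loses at least one head-to-head, so there is no Condorcet winner.

none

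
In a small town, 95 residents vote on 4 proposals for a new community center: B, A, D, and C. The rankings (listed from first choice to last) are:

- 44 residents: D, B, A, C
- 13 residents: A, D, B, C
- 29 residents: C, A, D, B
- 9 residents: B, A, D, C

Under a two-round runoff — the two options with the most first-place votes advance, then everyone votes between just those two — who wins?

Round 1 first-place votes: B 9, A 13, D 44, C 29.
D and C advance.
Runoff: D is preferred to C by 66 voters; C by 29.
D wins the runoff.

D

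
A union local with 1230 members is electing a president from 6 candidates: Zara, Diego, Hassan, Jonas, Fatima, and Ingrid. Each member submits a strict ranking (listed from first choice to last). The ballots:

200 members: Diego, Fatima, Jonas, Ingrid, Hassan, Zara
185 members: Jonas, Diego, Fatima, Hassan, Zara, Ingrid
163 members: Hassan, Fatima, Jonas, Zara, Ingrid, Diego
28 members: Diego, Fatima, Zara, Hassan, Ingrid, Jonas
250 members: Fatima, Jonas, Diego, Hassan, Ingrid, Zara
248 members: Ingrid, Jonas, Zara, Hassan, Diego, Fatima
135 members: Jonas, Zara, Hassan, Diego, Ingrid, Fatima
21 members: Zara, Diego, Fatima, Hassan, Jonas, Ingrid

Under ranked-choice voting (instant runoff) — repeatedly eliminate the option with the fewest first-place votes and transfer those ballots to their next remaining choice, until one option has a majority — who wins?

Fatima

Round 1: Zara 21, Diego 228, Hassan 163, Jonas 320, Fatima 250, Ingrid 248. Eliminate Zara.
Round 2: Diego 249, Hassan 163, Jonas 320, Fatima 250, Ingrid 248. Eliminate Hassan.
Round 3: Diego 249, Jonas 320, Fatima 413, Ingrid 248. Eliminate Ingrid.
Round 4: Diego 249, Jonas 568, Fatima 413. Eliminate Diego.
Round 5: Jonas 568, Fatima 662. Fatima has a majority.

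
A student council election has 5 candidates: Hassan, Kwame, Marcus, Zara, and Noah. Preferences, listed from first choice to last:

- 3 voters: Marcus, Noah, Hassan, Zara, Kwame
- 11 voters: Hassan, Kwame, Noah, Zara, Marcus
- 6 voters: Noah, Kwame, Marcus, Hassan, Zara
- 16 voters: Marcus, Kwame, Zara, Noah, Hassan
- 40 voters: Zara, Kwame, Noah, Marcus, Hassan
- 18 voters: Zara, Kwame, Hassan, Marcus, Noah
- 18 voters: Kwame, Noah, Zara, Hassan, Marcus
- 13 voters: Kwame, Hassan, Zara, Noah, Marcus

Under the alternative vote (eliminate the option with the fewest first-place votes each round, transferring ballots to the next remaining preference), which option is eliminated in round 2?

Round 1: Hassan 11, Kwame 31, Marcus 19, Zara 58, Noah 6. Eliminate Noah.
Round 2: Hassan 11, Kwame 37, Marcus 19, Zara 58. Eliminate Hassan.

Hassan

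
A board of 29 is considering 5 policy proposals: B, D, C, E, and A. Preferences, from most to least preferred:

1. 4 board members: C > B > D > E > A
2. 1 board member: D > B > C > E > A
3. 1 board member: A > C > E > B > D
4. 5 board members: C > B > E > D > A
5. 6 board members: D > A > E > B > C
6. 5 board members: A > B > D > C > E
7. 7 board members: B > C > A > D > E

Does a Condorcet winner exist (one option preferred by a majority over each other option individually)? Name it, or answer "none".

B

B vs D: 22–7 for B.
B vs C: 19–10 for B.
B vs E: 22–7 for B.
B vs A: 17–12 for B.
B beats every other option head-to-head.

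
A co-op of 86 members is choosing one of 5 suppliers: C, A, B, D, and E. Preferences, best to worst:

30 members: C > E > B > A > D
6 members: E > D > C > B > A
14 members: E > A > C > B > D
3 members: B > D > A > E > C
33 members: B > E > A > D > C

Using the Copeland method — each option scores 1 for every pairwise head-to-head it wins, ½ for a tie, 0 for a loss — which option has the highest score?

C: beats B and D; loses to A and E → score 2.
A: beats C and D; loses to B and E → score 2.
B: beats A and D; loses to C and E → score 2.
D: loses to C, A, B, and E → score 0.
E: beats C, A, B, and D → score 4.
E has the best pairwise record.

E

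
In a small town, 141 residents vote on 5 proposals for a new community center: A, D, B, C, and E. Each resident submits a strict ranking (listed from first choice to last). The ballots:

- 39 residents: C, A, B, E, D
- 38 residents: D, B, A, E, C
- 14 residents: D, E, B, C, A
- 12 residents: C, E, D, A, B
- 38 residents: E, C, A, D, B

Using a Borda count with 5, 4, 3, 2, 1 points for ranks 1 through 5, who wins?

A: 39·4 + 38·3 + 14·1 + 12·2 + 38·3 = 422
D: 39·1 + 38·5 + 14·5 + 12·3 + 38·2 = 411
B: 39·3 + 38·4 + 14·3 + 12·1 + 38·1 = 361
C: 39·5 + 38·1 + 14·2 + 12·5 + 38·4 = 473
E: 39·2 + 38·2 + 14·4 + 12·4 + 38·5 = 448
C has the highest Borda score (473).

C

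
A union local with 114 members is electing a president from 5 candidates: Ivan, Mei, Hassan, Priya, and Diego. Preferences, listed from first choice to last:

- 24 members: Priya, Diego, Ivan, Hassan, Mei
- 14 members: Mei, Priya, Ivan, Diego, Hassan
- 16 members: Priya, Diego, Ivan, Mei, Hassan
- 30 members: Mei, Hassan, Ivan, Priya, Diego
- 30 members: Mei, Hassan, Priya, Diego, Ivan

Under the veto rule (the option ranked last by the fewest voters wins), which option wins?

Last-place votes: Ivan 30, Mei 24, Hassan 30, Priya 0, Diego 30.
Priya is ranked last by the fewest voters, so Priya wins.

Priya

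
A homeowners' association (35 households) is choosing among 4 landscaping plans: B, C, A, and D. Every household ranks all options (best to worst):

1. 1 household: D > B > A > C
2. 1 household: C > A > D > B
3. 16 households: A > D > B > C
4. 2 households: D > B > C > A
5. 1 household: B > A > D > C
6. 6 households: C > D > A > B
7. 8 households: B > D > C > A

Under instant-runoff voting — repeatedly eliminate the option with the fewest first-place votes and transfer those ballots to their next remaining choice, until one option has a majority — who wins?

A

Round 1: B 9, C 7, A 16, D 3. Eliminate D.
Round 2: B 12, C 7, A 16. Eliminate C.
Round 3: B 12, A 23. A has a majority.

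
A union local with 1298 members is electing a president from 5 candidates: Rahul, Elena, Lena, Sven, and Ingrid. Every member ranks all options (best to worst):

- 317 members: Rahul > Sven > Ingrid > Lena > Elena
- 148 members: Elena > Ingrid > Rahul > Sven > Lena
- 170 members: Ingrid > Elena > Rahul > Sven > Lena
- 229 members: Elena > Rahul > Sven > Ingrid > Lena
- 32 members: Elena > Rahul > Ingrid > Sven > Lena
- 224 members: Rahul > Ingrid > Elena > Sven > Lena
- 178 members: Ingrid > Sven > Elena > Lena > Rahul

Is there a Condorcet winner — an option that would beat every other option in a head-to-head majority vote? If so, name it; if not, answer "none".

Checking pairwise contests:
Elena beats Rahul 757–541.
Ingrid beats Elena 889–409.
Rahul beats Lena 1120–178.
Rahul beats Sven 1120–178.
Rahul beats Ingrid 802–496.
Every option loses at least one head-to-head, so there is no Condorcet winner.

none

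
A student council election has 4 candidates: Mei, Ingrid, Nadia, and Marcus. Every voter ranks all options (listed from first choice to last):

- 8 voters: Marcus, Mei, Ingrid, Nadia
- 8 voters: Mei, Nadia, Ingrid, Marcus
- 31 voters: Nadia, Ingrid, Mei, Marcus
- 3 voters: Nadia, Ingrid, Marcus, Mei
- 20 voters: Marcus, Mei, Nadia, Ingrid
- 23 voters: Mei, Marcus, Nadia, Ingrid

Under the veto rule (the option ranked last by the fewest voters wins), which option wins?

Last-place votes: Mei 3, Ingrid 43, Nadia 8, Marcus 39.
Mei is ranked last by the fewest voters, so Mei wins.

Mei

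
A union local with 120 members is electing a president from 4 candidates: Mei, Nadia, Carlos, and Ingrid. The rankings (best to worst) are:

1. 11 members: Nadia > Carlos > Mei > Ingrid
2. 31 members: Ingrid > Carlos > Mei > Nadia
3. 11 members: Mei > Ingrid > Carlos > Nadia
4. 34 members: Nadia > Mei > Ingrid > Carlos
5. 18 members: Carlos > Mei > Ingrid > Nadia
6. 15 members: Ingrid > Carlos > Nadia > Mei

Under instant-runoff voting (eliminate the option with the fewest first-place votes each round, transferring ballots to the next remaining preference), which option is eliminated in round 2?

Carlos

Round 1: Mei 11, Nadia 45, Carlos 18, Ingrid 46. Eliminate Mei.
Round 2: Nadia 45, Carlos 18, Ingrid 57. Eliminate Carlos.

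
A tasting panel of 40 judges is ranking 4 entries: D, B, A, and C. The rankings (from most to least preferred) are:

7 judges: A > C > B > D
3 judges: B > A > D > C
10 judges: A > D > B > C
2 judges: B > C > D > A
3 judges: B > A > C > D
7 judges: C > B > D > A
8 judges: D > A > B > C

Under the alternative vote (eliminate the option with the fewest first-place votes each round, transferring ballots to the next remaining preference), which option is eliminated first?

Round 1: D 8, B 8, A 17, C 7. Eliminate C.

C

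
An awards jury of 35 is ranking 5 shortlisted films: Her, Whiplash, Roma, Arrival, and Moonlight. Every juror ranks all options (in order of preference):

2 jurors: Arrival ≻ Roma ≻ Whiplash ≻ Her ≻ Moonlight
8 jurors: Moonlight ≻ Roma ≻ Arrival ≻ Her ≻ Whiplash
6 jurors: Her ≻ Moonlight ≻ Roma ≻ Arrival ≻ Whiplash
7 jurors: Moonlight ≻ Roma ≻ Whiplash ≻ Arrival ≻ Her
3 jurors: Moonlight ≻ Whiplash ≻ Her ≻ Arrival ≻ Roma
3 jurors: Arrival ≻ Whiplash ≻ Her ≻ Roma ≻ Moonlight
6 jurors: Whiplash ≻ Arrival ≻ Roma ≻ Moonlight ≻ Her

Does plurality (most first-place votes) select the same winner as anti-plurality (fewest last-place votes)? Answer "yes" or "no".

Plurality — first-place votes: Her 6, Whiplash 6, Roma 0, Arrival 5, Moonlight 18. Winner: Moonlight.
Anti-plurality — last-place votes: Her 13, Whiplash 14, Roma 3, Arrival 0, Moonlight 5. Winner: Arrival.
The two methods disagree.

no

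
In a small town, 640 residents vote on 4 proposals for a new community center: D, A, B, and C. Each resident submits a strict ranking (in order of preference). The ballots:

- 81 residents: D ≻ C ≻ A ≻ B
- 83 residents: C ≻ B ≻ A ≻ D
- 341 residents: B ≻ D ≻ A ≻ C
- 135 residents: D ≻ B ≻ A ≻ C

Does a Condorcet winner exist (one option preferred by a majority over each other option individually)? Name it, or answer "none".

B vs D: 424–216 for B.
B vs A: 559–81 for B.
B vs C: 476–164 for B.
B beats every other option head-to-head.

B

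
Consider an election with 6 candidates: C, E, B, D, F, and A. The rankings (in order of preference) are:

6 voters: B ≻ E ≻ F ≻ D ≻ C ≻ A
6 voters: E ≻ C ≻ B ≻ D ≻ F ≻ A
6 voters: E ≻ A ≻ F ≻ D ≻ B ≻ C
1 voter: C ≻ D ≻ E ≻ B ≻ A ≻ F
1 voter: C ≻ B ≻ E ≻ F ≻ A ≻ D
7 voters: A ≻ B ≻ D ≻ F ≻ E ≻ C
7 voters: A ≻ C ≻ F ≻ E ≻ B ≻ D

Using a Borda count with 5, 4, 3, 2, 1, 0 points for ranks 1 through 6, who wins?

C: 6·1 + 6·4 + 6·0 + 1·5 + 1·5 + 7·0 + 7·4 = 68
E: 6·4 + 6·5 + 6·5 + 1·3 + 1·3 + 7·1 + 7·2 = 111
B: 6·5 + 6·3 + 6·1 + 1·2 + 1·4 + 7·4 + 7·1 = 95
D: 6·2 + 6·2 + 6·2 + 1·4 + 1·0 + 7·3 + 7·0 = 61
F: 6·3 + 6·1 + 6·3 + 1·0 + 1·2 + 7·2 + 7·3 = 79
A: 6·0 + 6·0 + 6·4 + 1·1 + 1·1 + 7·5 + 7·5 = 96
E has the highest Borda score (111).

E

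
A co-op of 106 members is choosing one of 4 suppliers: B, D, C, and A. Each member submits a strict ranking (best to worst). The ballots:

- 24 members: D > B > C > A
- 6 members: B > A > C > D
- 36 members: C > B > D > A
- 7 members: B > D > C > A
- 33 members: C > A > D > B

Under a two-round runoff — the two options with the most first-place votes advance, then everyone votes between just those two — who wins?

Round 1 first-place votes: B 13, D 24, C 69, A 0.
C and D advance.
Runoff: C is preferred to D by 75 voters; D by 31.
C wins the runoff.

C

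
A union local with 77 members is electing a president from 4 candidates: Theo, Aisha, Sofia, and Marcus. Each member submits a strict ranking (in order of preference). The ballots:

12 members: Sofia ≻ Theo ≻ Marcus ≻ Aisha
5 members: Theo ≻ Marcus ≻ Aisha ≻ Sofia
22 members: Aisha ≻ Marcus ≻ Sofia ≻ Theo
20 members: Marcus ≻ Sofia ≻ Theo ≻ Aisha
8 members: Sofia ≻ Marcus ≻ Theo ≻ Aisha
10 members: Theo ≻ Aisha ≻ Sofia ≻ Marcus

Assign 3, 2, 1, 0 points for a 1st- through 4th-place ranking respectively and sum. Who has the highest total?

Marcus

Theo: 12·2 + 5·3 + 22·0 + 20·1 + 8·1 + 10·3 = 97
Aisha: 12·0 + 5·1 + 22·3 + 20·0 + 8·0 + 10·2 = 91
Sofia: 12·3 + 5·0 + 22·1 + 20·2 + 8·3 + 10·1 = 132
Marcus: 12·1 + 5·2 + 22·2 + 20·3 + 8·2 + 10·0 = 142
Marcus has the highest Borda score (142).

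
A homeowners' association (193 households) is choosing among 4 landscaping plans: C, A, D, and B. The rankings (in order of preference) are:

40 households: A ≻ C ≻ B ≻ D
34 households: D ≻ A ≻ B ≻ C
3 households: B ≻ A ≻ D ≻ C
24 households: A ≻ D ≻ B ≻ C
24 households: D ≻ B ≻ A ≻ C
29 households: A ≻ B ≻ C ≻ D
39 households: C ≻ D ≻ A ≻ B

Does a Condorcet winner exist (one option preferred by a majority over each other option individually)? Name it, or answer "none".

none

Checking pairwise contests:
A beats C 154–39.
D beats A 97–96.
C beats D 108–85.
A beats B 166–27.
Every option loses at least one head-to-head, so there is no Condorcet winner.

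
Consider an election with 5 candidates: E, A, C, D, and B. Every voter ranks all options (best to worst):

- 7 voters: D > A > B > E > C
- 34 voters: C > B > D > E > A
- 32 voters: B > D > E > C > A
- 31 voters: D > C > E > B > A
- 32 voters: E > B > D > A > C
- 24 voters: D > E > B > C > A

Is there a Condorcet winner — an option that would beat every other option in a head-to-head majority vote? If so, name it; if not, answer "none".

Checking pairwise contests:
D beats E 128–32.
E beats A 153–7.
E beats C 95–65.
B beats D 98–62.
E beats B 87–73.
Every option loses at least one head-to-head, so there is no Condorcet winner.

none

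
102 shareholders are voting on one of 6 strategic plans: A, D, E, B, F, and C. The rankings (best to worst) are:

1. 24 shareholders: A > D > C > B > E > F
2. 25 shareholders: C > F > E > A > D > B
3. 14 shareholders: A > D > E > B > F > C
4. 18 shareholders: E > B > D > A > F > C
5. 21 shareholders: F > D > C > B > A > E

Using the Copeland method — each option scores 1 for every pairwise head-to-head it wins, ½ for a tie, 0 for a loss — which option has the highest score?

A

A: beats D, E, B, F, and C → score 5.
D: beats E, B, F, and C; loses to A → score 4.
E: beats B and F; loses to A, D, and C → score 2.
B: beats F; loses to A, D, E, and C → score 1.
F: beats C; loses to A, D, E, and B → score 1.
C: beats E and B; loses to A, D, and F → score 2.
A has the best pairwise record.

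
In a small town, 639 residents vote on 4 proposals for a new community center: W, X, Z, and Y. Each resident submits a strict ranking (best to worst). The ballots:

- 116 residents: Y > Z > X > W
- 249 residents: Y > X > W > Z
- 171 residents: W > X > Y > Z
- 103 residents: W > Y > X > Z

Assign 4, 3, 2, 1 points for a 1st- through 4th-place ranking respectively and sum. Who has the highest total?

W: 116·1 + 249·2 + 171·4 + 103·4 = 1710
X: 116·2 + 249·3 + 171·3 + 103·2 = 1698
Z: 116·3 + 249·1 + 171·1 + 103·1 = 871
Y: 116·4 + 249·4 + 171·2 + 103·3 = 2111
Y has the highest Borda score (2111).

Y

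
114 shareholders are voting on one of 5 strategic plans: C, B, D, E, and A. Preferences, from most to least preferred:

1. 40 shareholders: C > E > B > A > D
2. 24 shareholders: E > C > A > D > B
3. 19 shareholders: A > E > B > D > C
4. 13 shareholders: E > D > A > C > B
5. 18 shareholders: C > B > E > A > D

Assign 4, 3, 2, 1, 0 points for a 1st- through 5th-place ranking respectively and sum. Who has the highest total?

E

C: 40·4 + 24·3 + 19·0 + 13·1 + 18·4 = 317
B: 40·2 + 24·0 + 19·2 + 13·0 + 18·3 = 172
D: 40·0 + 24·1 + 19·1 + 13·3 + 18·0 = 82
E: 40·3 + 24·4 + 19·3 + 13·4 + 18·2 = 361
A: 40·1 + 24·2 + 19·4 + 13·2 + 18·1 = 208
E has the highest Borda score (361).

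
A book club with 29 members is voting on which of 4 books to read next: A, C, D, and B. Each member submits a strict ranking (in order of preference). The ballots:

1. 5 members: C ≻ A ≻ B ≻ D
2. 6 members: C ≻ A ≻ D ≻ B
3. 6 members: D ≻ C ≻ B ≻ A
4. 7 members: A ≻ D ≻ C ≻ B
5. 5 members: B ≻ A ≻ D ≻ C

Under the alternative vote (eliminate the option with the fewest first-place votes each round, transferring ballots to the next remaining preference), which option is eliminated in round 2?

D

Round 1: A 7, C 11, D 6, B 5. Eliminate B.
Round 2: A 12, C 11, D 6. Eliminate D.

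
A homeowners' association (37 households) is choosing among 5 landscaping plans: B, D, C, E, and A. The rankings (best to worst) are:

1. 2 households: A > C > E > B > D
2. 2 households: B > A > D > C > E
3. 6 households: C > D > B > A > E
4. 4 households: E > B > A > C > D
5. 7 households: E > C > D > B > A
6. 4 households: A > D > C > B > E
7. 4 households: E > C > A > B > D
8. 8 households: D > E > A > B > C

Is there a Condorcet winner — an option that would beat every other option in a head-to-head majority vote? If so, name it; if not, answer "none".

none

Checking pairwise contests:
D beats B 25–12.
C beats D 23–14.
E beats C 23–14.
D beats E 20–17.
B beats A 19–18.
Every option loses at least one head-to-head, so there is no Condorcet winner.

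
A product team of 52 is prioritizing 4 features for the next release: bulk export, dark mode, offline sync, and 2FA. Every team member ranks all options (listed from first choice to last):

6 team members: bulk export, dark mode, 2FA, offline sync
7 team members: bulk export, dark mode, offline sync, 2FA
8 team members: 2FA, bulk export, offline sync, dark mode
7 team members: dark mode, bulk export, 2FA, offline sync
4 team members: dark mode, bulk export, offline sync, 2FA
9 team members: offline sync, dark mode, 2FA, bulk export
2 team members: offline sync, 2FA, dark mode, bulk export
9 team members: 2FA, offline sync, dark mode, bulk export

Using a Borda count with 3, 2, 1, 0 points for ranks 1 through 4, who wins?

bulk export: 6·3 + 7·3 + 8·2 + 7·2 + 4·2 + 9·0 + 2·0 + 9·0 = 77
dark mode: 6·2 + 7·2 + 8·0 + 7·3 + 4·3 + 9·2 + 2·1 + 9·1 = 88
offline sync: 6·0 + 7·1 + 8·1 + 7·0 + 4·1 + 9·3 + 2·3 + 9·2 = 70
2FA: 6·1 + 7·0 + 8·3 + 7·1 + 4·0 + 9·1 + 2·2 + 9·3 = 77
dark mode has the highest Borda score (88).

dark mode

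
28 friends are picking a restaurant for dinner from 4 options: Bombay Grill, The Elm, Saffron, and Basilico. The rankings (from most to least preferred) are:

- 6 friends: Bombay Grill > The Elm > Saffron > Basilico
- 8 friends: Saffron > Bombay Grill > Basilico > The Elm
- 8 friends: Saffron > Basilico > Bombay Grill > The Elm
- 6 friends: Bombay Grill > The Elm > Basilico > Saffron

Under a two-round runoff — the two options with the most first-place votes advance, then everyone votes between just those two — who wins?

Round 1 first-place votes: Bombay Grill 12, The Elm 0, Saffron 16, Basilico 0.
Saffron and Bombay Grill advance.
Runoff: Saffron is preferred to Bombay Grill by 16 voters; Bombay Grill by 12.
Saffron wins the runoff.

Saffron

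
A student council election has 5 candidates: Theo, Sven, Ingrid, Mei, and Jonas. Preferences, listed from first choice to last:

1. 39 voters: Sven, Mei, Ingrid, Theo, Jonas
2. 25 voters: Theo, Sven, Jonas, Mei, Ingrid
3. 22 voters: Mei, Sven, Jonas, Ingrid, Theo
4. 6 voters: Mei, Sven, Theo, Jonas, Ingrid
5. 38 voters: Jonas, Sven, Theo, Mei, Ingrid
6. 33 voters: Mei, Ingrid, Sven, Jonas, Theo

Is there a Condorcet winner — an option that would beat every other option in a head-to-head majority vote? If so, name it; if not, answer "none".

Sven

Sven vs Theo: 138–25 for Sven.
Sven vs Ingrid: 130–33 for Sven.
Sven vs Mei: 102–61 for Sven.
Sven vs Jonas: 125–38 for Sven.
Sven beats every other option head-to-head.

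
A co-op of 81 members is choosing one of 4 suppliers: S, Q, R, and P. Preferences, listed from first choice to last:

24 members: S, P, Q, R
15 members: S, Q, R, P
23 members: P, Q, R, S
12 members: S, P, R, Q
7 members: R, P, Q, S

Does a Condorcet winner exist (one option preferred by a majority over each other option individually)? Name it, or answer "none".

S vs Q: 51–30 for S.
S vs R: 51–30 for S.
S vs P: 51–30 for S.
S beats every other option head-to-head.

S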